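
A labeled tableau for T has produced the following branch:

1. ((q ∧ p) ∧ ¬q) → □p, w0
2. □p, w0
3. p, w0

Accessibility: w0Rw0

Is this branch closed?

No atom appears with both signs at the same world.

Open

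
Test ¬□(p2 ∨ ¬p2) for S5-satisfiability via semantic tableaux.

Unsatisfiable (every branch closes)

1. ¬□(p2 ∨ ¬p2), w0
2. ¬(p2 ∨ ¬p2), w1
3. ¬p2, w1
4. p2, w1
Accessibility: w0Rw0, w0Rw1, w1Rw0, w1Rw1
Branch closes: p2 and ¬p2 both at w1.
(One branch shown.) All branches close.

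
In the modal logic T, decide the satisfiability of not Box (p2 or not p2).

No, unsatisfiable

1. not Box (p2 or not p2), u
2. not (p2 or not p2), v
3. not p2, v
4. p2, v
Accessibility: uRu, uRv, vRv
Branch closes: p2 and not p2 both at v.
All branches of the tableau close; one closing branch shown above.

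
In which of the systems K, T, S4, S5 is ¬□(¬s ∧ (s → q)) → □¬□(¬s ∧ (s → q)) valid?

S5-tableau for the negation ¬(¬□(¬s ∧ (s → q)) → □¬□(¬s ∧ (s → q))):
1. ¬(¬□(¬s ∧ (s → q)) → □¬□(¬s ∧ (s → q))), u
2. ¬□(¬s ∧ (s → q)), u
3. ¬□¬□(¬s ∧ (s → q)), u
4. ¬(¬s ∧ (s → q)), v
5. ¬(s → q), v
6. s, v
7. ¬q, v
8. □(¬s ∧ (s → q)), w
9. ¬s ∧ (s → q), u
10. ¬s, u
11. s → q, u
12. ¬s ∧ (s → q), v
13. ¬s, v
14. s → q, v
Accessibility: uRu, uRv, uRw, vRu, vRv, vRw, wRu, wRv, wRw
Branch closes: s and ¬s both at v.
Every branch closes (one shown): valid in S5.
S4-tableau for the negation ¬(¬□(¬s ∧ (s → q)) → □¬□(¬s ∧ (s → q))):
1. ¬(¬□(¬s ∧ (s → q)) → □¬□(¬s ∧ (s → q))), u
2. ¬□(¬s ∧ (s → q)), u
3. ¬□¬□(¬s ∧ (s → q)), u
4. ¬(¬s ∧ (s → q)), v
5. ¬(s → q), v
6. s, v
7. ¬q, v
8. □(¬s ∧ (s → q)), w
9. ¬s ∧ (s → q), w
10. ¬s, w
11. s → q, w
12. q, w
Accessibility: uRu, uRv, uRw, vRv, wRw
Complete open branch: countermodel on an S4-frame, so not valid in S4, nor in K, T (the same frame is also a K-frame and a T-frame).

S5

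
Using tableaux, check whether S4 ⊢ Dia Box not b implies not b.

Invalid (countermodel exists)

Tableau for the negation not (Dia Box not b implies not b):
1. not (Dia Box not b implies not b), w0
2. Dia Box not b, w0
3. b, w0
4. Box not b, w1
5. not b, w1
Accessibility: w0Rw0, w0Rw1, w1Rw1
The negation has an open branch (countermodel exists).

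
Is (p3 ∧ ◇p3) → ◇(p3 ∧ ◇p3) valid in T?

Yes, valid

Tableau for the negation ¬((p3 ∧ ◇p3) → ◇(p3 ∧ ◇p3)):
1. ¬((p3 ∧ ◇p3) → ◇(p3 ∧ ◇p3)), u
2. p3 ∧ ◇p3, u
3. ¬◇(p3 ∧ ◇p3), u
4. p3, u
5. ◇p3, u
6. ¬(p3 ∧ ◇p3), u
7. ¬◇p3, u
8. ¬p3, u
Accessibility: uRu
Branch closes: p3 and ¬p3 both at u.
Every branch of the negation's tableau closes; the branch above is one of them.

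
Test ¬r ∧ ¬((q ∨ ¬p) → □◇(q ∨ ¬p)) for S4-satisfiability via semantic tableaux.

1. ¬r ∧ ¬((q ∨ ¬p) → □◇(q ∨ ¬p)), w0
2. ¬r, w0   [∧-rule on 1]
3. ¬((q ∨ ¬p) → □◇(q ∨ ¬p)), w0   [∧-rule on 1]
4. q ∨ ¬p, w0   [¬→-rule on 3]
5. ¬□◇(q ∨ ¬p), w0   [¬→-rule on 3]
6. ¬p, w0   [∨-rule on 4 (branches; this branch)]
7. ¬◇(q ∨ ¬p), w1   [¬□-rule on 5: fresh world w1, w0Rw1]
8. ¬(q ∨ ¬p), w1   [¬◇-rule on 7 via w1Rw1]
9. ¬q, w1   [¬∨-rule on 8]
10. p, w1   [¬∨-rule on 8]
Accessibility: w0Rw0, w0Rw1, w1Rw1

Satisfiable (open branch found)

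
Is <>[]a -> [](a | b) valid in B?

No, not valid

Tableau for the negation ~(<>[]a -> [](a | b)):
1. ~(<>[]a -> [](a | b)), 0
2. <>[]a, 0
3. ~[](a | b), 0
4. []a, 1
5. a, 0
6. a, 1
7. ~(a | b), 2
8. ~a, 2
9. ~b, 2
Accessibility: 0R0, 0R1, 0R2, 1R0, 1R1, 2R0, 2R2
The negation has an open branch (countermodel exists).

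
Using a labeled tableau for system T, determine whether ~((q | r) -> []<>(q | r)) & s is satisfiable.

Satisfiable

1. ~((q | r) -> []<>(q | r)) & s, w0
2. ~((q | r) -> []<>(q | r)), w0
3. s, w0
4. q | r, w0
5. ~[]<>(q | r), w0
6. r, w0
7. ~<>(q | r), w1
8. ~(q | r), w1
9. ~q, w1
10. ~r, w1
Accessibility: w0Rw0, w0Rw1, w1Rw1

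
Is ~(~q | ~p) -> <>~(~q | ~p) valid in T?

Tableau for the negation ~(~(~q | ~p) -> <>~(~q | ~p)):
1. ~(~(~q | ~p) -> <>~(~q | ~p)), u
2. ~(~q | ~p), u   [~->-rule on 1]
3. ~<>~(~q | ~p), u   [~->-rule on 1]
4. q, u   [~|-rule on 2]
5. p, u   [~|-rule on 2]
6. ~q | ~p, u   [~<>-rule on 3 via uRu]
7. ~p, u   [|-rule on 6 (branches; this branch)]
Accessibility: uRu
Branch closes: p and ~p both at u.
All branches of the negation close; one closing branch shown above.

Valid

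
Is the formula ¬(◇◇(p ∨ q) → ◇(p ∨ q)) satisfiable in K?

Satisfiable

1. ¬(◇◇(p ∨ q) → ◇(p ∨ q)), 0
2. ◇◇(p ∨ q), 0
3. ¬◇(p ∨ q), 0
4. ◇(p ∨ q), 1
5. ¬(p ∨ q), 1
6. ¬p, 1
7. ¬q, 1
8. p ∨ q, 2
9. q, 2
Accessibility: 0R1, 1R2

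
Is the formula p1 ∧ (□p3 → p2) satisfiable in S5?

1. p1 ∧ (□p3 → p2), w0
2. p1, w0
3. □p3 → p2, w0
4. p2, w0
Accessibility: w0Rw0

Satisfiable (open branch found)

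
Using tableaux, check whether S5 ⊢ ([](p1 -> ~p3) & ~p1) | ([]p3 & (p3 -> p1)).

Not valid

Tableau for the negation ~(([](p1 -> ~p3) & ~p1) | ([]p3 & (p3 -> p1))):
1. ~(([](p1 -> ~p3) & ~p1) | ([]p3 & (p3 -> p1))), 0
2. ~([](p1 -> ~p3) & ~p1), 0
3. ~([]p3 & (p3 -> p1)), 0
4. p1, 0
5. ~[]p3, 0
6. ~p3, 1
Accessibility: 0R0, 0R1, 1R0, 1R1
The negation has an open branch (countermodel exists).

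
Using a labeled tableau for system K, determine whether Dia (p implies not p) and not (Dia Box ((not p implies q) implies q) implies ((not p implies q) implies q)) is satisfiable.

1. Dia (p implies not p) and not (Dia Box ((not p implies q) implies q) implies ((not p implies q) implies q)), u
2. Dia (p implies not p), u
3. not (Dia Box ((not p implies q) implies q) implies ((not p implies q) implies q)), u
4. Dia Box ((not p implies q) implies q), u
5. not ((not p implies q) implies q), u
6. not p implies q, u
7. not q, u
8. p, u
9. p implies not p, v
10. not p, v
11. Box ((not p implies q) implies q), w
Accessibility: uRv, uRw

Yes, satisfiable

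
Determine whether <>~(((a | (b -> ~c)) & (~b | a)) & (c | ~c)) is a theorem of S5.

No, not valid

Tableau for the negation ~<>~(((a | (b -> ~c)) & (~b | a)) & (c | ~c)):
1. ~<>~(((a | (b -> ~c)) & (~b | a)) & (c | ~c)), 0
2. ((a | (b -> ~c)) & (~b | a)) & (c | ~c), 0   [~<>-rule on 1 via 0R0]
3. (a | (b -> ~c)) & (~b | a), 0   [&-rule on 2]
4. c | ~c, 0   [&-rule on 2]
5. a | (b -> ~c), 0   [&-rule on 3]
6. ~b | a, 0   [&-rule on 3]
7. ~c, 0   [|-rule on 4 (branches; this branch)]
8. b -> ~c, 0   [|-rule on 5 (branches; this branch)]
9. a, 0   [|-rule on 6 (branches; this branch)]
Accessibility: 0R0
The negation has an open branch (countermodel exists).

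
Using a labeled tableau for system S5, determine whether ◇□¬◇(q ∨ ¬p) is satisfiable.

1. ◇□¬◇(q ∨ ¬p), u
2. □¬◇(q ∨ ¬p), v
3. ¬◇(q ∨ ¬p), u
4. ¬◇(q ∨ ¬p), v
5. ¬(q ∨ ¬p), u
6. ¬q, u
7. p, u
8. ¬(q ∨ ¬p), v
9. ¬q, v
10. p, v
Accessibility: uRu, uRv, vRu, vRv

Yes, satisfiable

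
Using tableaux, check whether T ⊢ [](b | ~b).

Tableau for the negation ~[](b | ~b):
1. ~[](b | ~b), u
2. ~(b | ~b), v   [~[]-rule on 1: fresh world v, uRv]
3. ~b, v   [~|-rule on 2]
4. b, v   [~|-rule on 2]
Accessibility: uRu, uRv, vRv
Branch closes: b and ~b both at v.
Every branch of the negation's tableau closes; the branch above is one of them.

Valid in T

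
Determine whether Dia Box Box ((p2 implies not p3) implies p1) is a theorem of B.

Invalid (countermodel exists)

Tableau for the negation not Dia Box Box ((p2 implies not p3) implies p1):
1. not Dia Box Box ((p2 implies not p3) implies p1), w0
2. not Box Box ((p2 implies not p3) implies p1), w0
3. not Box ((p2 implies not p3) implies p1), w1
4. not Box Box ((p2 implies not p3) implies p1), w1
5. not ((p2 implies not p3) implies p1), w2
6. p2 implies not p3, w2
7. not p1, w2
8. not p3, w2
9. not Box ((p2 implies not p3) implies p1), w3
10. not ((p2 implies not p3) implies p1), w4
11. p2 implies not p3, w4
12. not p1, w4
13. not p3, w4
Accessibility: w0Rw0, w0Rw1, w1Rw0, w1Rw1, w1Rw2, w1Rw3, w2Rw1, w2Rw2, w3Rw1, w3Rw3, w3Rw4, w4Rw3, w4Rw4
The negation has an open branch (countermodel exists).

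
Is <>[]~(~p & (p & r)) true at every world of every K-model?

Tableau for the negation ~<>[]~(~p & (p & r)):
1. ~<>[]~(~p & (p & r)), u
The negation has an open branch (countermodel exists).

Not valid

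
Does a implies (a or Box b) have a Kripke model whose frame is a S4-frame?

Satisfiable (open branch found)

1. a implies (a or Box b), u
2. a or Box b, u
3. Box b, u
4. b, u
Accessibility: uRu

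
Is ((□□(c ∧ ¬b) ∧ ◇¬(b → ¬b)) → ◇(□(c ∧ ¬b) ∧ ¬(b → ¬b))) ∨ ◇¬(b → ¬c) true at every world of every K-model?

Tableau for the negation ¬(((□□(c ∧ ¬b) ∧ ◇¬(b → ¬b)) → ◇(□(c ∧ ¬b) ∧ ¬(b → ¬b))) ∨ ◇¬(b → ¬c)):
1. ¬(((□□(c ∧ ¬b) ∧ ◇¬(b → ¬b)) → ◇(□(c ∧ ¬b) ∧ ¬(b → ¬b))) ∨ ◇¬(b → ¬c)), 0
2. ¬((□□(c ∧ ¬b) ∧ ◇¬(b → ¬b)) → ◇(□(c ∧ ¬b) ∧ ¬(b → ¬b))), 0   [¬∨-rule on 1]
3. ¬◇¬(b → ¬c), 0   [¬∨-rule on 1]
4. □□(c ∧ ¬b) ∧ ◇¬(b → ¬b), 0   [¬→-rule on 2]
5. ¬◇(□(c ∧ ¬b) ∧ ¬(b → ¬b)), 0   [¬→-rule on 2]
6. □□(c ∧ ¬b), 0   [∧-rule on 4]
7. ◇¬(b → ¬b), 0   [∧-rule on 4]
8. ¬(b → ¬b), 1   [◇-rule on 7: fresh world 1, 0R1]
9. b, 1   [¬→-rule on 8]
10. b → ¬c, 1   [¬◇-rule on 3 via 0R1]
11. ¬(□(c ∧ ¬b) ∧ ¬(b → ¬b)), 1   [¬◇-rule on 5 via 0R1]
12. □(c ∧ ¬b), 1   [□-rule on 6 via 0R1]
13. ¬c, 1   [→-rule on 10 (branches; this branch)]
14. ¬□(c ∧ ¬b), 1   [¬∧-rule on 11 (branches; this branch)]
15. ¬(c ∧ ¬b), 2   [¬□-rule on 14: fresh world 2, 1R2]
16. c ∧ ¬b, 2   [□-rule on 12 via 1R2]
17. c, 2   [∧-rule on 16]
18. ¬b, 2   [∧-rule on 16]
19. b, 2   [¬∧-rule on 15 (branches; this branch)]
Accessibility: 0R1, 1R2
Branch closes: b and ¬b both at 2.
All branches of the negation close; one closing branch shown above.

Valid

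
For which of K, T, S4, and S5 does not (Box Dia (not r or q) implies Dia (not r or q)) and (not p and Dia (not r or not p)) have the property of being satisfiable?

K

T-tableau for the formula:
1. not (Box Dia (not r or q) implies Dia (not r or q)) and (not p and Dia (not r or not p)), w0
2. not (Box Dia (not r or q) implies Dia (not r or q)), w0   [and-rule on 1]
3. not p and Dia (not r or not p), w0   [and-rule on 1]
4. Box Dia (not r or q), w0   [neg-implies-rule on 2]
5. not Dia (not r or q), w0   [neg-implies-rule on 2]
6. not p, w0   [and-rule on 3]
7. Dia (not r or not p), w0   [and-rule on 3]
8. Dia (not r or q), w0   [Box-rule on 4 via w0Rw0]
9. not (not r or q), w0   [neg-Dia-rule on 5 via w0Rw0]
10. r, w0   [neg-or-rule on 9]
11. not q, w0   [neg-or-rule on 9]
12. not r or not p, w1   [Dia-rule on 7: fresh world w1, w0Rw1]
13. Dia (not r or q), w1   [Box-rule on 4 via w0Rw1]
14. not (not r or q), w1   [neg-Dia-rule on 5 via w0Rw1]
15. r, w1   [neg-or-rule on 14]
16. not q, w1   [neg-or-rule on 14]
17. not p, w1   [or-rule on 12 (branches; this branch)]
18. not r or q, w2   [Dia-rule on 8: fresh world w2, w0Rw2]
19. Dia (not r or q), w2   [Box-rule on 4 via w0Rw2]
20. not (not r or q), w2   [neg-Dia-rule on 5 via w0Rw2]
21. r, w2   [neg-or-rule on 20]
22. not q, w2   [neg-or-rule on 20]
23. q, w2   [or-rule on 18 (branches; this branch)]
Accessibility: w0Rw0, w0Rw1, w0Rw2, w1Rw1, w2Rw2
Branch closes: q and not q both at w2.
Every branch closes (one shown): unsatisfiable in T, hence also in S4, S5 (every S4/S5-frame is a T-frame).
K-tableau for the formula:
1. not (Box Dia (not r or q) implies Dia (not r or q)) and (not p and Dia (not r or not p)), w0
2. not (Box Dia (not r or q) implies Dia (not r or q)), w0   [and-rule on 1]
3. not p and Dia (not r or not p), w0   [and-rule on 1]
4. Box Dia (not r or q), w0   [neg-implies-rule on 2]
5. not Dia (not r or q), w0   [neg-implies-rule on 2]
6. not p, w0   [and-rule on 3]
7. Dia (not r or not p), w0   [and-rule on 3]
8. not r or not p, w1   [Dia-rule on 7: fresh world w1, w0Rw1]
9. Dia (not r or q), w1   [Box-rule on 4 via w0Rw1]
10. not (not r or q), w1   [neg-Dia-rule on 5 via w0Rw1]
11. r, w1   [neg-or-rule on 10]
12. not q, w1   [neg-or-rule on 10]
13. not p, w1   [or-rule on 8 (branches; this branch)]
14. not r or q, w2   [Dia-rule on 9: fresh world w2, w1Rw2]
15. q, w2   [or-rule on 14 (branches; this branch)]
Accessibility: w0Rw1, w1Rw2
Complete open branch: satisfiable in K.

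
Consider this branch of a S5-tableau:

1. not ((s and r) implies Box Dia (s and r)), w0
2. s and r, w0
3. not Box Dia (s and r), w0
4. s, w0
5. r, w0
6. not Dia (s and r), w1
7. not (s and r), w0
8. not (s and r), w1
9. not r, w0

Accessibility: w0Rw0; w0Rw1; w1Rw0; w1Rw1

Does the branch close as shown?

Closed

Both r and not r appear at w0.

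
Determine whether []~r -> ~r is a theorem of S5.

Tableau for the negation ~([]~r -> ~r):
1. ~([]~r -> ~r), w0
2. []~r, w0   [~->-rule on 1]
3. r, w0   [~->-rule on 1]
4. ~r, w0   [[]-rule on 2 via w0Rw0]
Accessibility: w0Rw0
Branch closes: r and ~r both at w0.
Every branch of the negation's tableau closes; the branch above is one of them.

Valid in S5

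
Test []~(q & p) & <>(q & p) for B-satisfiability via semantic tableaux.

1. []~(q & p) & <>(q & p), 0
2. []~(q & p), 0
3. <>(q & p), 0
4. ~(q & p), 0
5. ~p, 0
6. q & p, 1
7. q, 1
8. p, 1
9. ~(q & p), 1
10. ~p, 1
Accessibility: 0R0, 0R1, 1R0, 1R1
Branch closes: p and ~p both at 1.
(One branch shown.) All branches close.

Unsatisfiable (every branch closes)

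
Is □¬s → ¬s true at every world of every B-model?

Yes, valid

Tableau for the negation ¬(□¬s → ¬s):
1. ¬(□¬s → ¬s), 0
2. □¬s, 0   [¬→-rule on 1]
3. s, 0   [¬→-rule on 1]
4. ¬s, 0   [□-rule on 2 via 0R0]
Accessibility: 0R0
Branch closes: s and ¬s both at 0.
All branches of the negation close; one closing branch shown above.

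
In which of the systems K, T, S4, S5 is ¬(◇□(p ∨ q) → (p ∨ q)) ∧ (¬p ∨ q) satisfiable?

K, T, S4

S5-tableau for the formula:
1. ¬(◇□(p ∨ q) → (p ∨ q)) ∧ (¬p ∨ q), w0
2. ¬(◇□(p ∨ q) → (p ∨ q)), w0   [∧-rule on 1]
3. ¬p ∨ q, w0   [∧-rule on 1]
4. ◇□(p ∨ q), w0   [¬→-rule on 2]
5. ¬(p ∨ q), w0   [¬→-rule on 2]
6. ¬p, w0   [¬∨-rule on 5]
7. ¬q, w0   [¬∨-rule on 5]
8. □(p ∨ q), w1   [◇-rule on 4: fresh world w1, w0Rw1]
9. p ∨ q, w0   [□-rule on 8 via w1Rw0]
10. p ∨ q, w1   [□-rule on 8 via w1Rw1]
11. q, w0   [∨-rule on 9 (branches; this branch)]
Accessibility: w0Rw0, w0Rw1, w1Rw0, w1Rw1
Branch closes: q and ¬q both at w0.
Every branch closes (one shown): unsatisfiable in S5.
S4-tableau for the formula:
1. ¬(◇□(p ∨ q) → (p ∨ q)) ∧ (¬p ∨ q), w0
2. ¬(◇□(p ∨ q) → (p ∨ q)), w0   [∧-rule on 1]
3. ¬p ∨ q, w0   [∧-rule on 1]
4. ◇□(p ∨ q), w0   [¬→-rule on 2]
5. ¬(p ∨ q), w0   [¬→-rule on 2]
6. ¬p, w0   [¬∨-rule on 5]
7. ¬q, w0   [¬∨-rule on 5]
8. □(p ∨ q), w1   [◇-rule on 4: fresh world w1, w0Rw1]
9. p ∨ q, w1   [□-rule on 8 via w1Rw1]
10. q, w1   [∨-rule on 9 (branches; this branch)]
Accessibility: w0Rw0, w0Rw1, w1Rw1
Complete open branch: satisfiable in S4, hence also in K, T (this S4-model is also a K-model and a T-model).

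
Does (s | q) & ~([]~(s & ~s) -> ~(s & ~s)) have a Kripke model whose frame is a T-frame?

Unsatisfiable

1. (s | q) & ~([]~(s & ~s) -> ~(s & ~s)), w0
2. s | q, w0
3. ~([]~(s & ~s) -> ~(s & ~s)), w0
4. []~(s & ~s), w0
5. s & ~s, w0
6. s, w0
7. ~s, w0
Accessibility: w0Rw0
Branch closes: s and ~s both at w0.
(One branch shown.) All branches close.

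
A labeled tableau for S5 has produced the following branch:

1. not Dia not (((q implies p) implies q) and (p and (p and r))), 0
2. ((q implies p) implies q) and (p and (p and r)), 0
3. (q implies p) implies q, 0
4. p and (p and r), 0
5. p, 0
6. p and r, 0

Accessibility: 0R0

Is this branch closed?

Not closed

No atom appears with both signs at the same world.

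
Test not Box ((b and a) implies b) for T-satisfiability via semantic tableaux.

Unsatisfiable (every branch closes)

1. not Box ((b and a) implies b), w0
2. not ((b and a) implies b), w1
3. b and a, w1
4. not b, w1
5. b, w1
6. a, w1
Accessibility: w0Rw0, w0Rw1, w1Rw1
Branch closes: b and not b both at w1.
All branches of the tableau close; one closing branch shown above.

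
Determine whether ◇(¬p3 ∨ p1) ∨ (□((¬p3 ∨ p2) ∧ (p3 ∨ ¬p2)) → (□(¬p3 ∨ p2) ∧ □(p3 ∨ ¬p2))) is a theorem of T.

Valid

Tableau for the negation ¬(◇(¬p3 ∨ p1) ∨ (□((¬p3 ∨ p2) ∧ (p3 ∨ ¬p2)) → (□(¬p3 ∨ p2) ∧ □(p3 ∨ ¬p2)))):
1. ¬(◇(¬p3 ∨ p1) ∨ (□((¬p3 ∨ p2) ∧ (p3 ∨ ¬p2)) → (□(¬p3 ∨ p2) ∧ □(p3 ∨ ¬p2)))), 0
2. ¬◇(¬p3 ∨ p1), 0   [¬∨-rule on 1]
3. ¬(□((¬p3 ∨ p2) ∧ (p3 ∨ ¬p2)) → (□(¬p3 ∨ p2) ∧ □(p3 ∨ ¬p2))), 0   [¬∨-rule on 1]
4. □((¬p3 ∨ p2) ∧ (p3 ∨ ¬p2)), 0   [¬→-rule on 3]
5. ¬(□(¬p3 ∨ p2) ∧ □(p3 ∨ ¬p2)), 0   [¬→-rule on 3]
6. ¬(¬p3 ∨ p1), 0   [¬◇-rule on 2 via 0R0]
7. p3, 0   [¬∨-rule on 6]
8. ¬p1, 0   [¬∨-rule on 6]
9. (¬p3 ∨ p2) ∧ (p3 ∨ ¬p2), 0   [□-rule on 4 via 0R0]
10. ¬p3 ∨ p2, 0   [∧-rule on 9]
11. p3 ∨ ¬p2, 0   [∧-rule on 9]
12. ¬□(¬p3 ∨ p2), 0   [¬∧-rule on 5 (branches; this branch)]
13. p2, 0   [∨-rule on 10 (branches; this branch)]
14. ¬(¬p3 ∨ p2), 1   [¬□-rule on 12: fresh world 1, 0R1]
15. p3, 1   [¬∨-rule on 14]
16. ¬p2, 1   [¬∨-rule on 14]
17. ¬(¬p3 ∨ p1), 1   [¬◇-rule on 2 via 0R1]
18. ¬p1, 1   [¬∨-rule on 17]
19. (¬p3 ∨ p2) ∧ (p3 ∨ ¬p2), 1   [□-rule on 4 via 0R1]
20. ¬p3 ∨ p2, 1   [∧-rule on 19]
21. p3 ∨ ¬p2, 1   [∧-rule on 19]
22. p2, 1   [∨-rule on 20 (branches; this branch)]
Accessibility: 0R0, 0R1, 1R1
Branch closes: p2 and ¬p2 both at 1.
Every branch of the negation's tableau closes; the branch above is one of them.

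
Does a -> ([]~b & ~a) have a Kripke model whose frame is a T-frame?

1. a -> ([]~b & ~a), u
2. []~b & ~a, u   [->-rule on 1 (branches; this branch)]
3. []~b, u   [&-rule on 2]
4. ~a, u   [&-rule on 2]
5. ~b, u   [[]-rule on 3 via uRu]
Accessibility: uRu

Satisfiable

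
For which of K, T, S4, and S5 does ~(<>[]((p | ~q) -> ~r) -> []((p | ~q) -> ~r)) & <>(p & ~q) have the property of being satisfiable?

K, T, S4

S5-tableau for the formula:
1. ~(<>[]((p | ~q) -> ~r) -> []((p | ~q) -> ~r)) & <>(p & ~q), 0
2. ~(<>[]((p | ~q) -> ~r) -> []((p | ~q) -> ~r)), 0   [&-rule on 1]
3. <>(p & ~q), 0   [&-rule on 1]
4. <>[]((p | ~q) -> ~r), 0   [~->-rule on 2]
5. ~[]((p | ~q) -> ~r), 0   [~->-rule on 2]
6. p & ~q, 1   [<>-rule on 3: fresh world 1, 0R1]
7. p, 1   [&-rule on 6]
8. ~q, 1   [&-rule on 6]
9. []((p | ~q) -> ~r), 2   [<>-rule on 4: fresh world 2, 0R2]
10. (p | ~q) -> ~r, 0   [[]-rule on 9 via 2R0]
11. (p | ~q) -> ~r, 1   [[]-rule on 9 via 2R1]
12. (p | ~q) -> ~r, 2   [[]-rule on 9 via 2R2]
13. ~(p | ~q), 0   [->-rule on 10 (branches; this branch)]
14. ~p, 0   [~|-rule on 13]
15. q, 0   [~|-rule on 13]
16. ~r, 1   [->-rule on 11 (branches; this branch)]
17. ~(p | ~q), 2   [->-rule on 12 (branches; this branch)]
18. ~p, 2   [~|-rule on 17]
19. q, 2   [~|-rule on 17]
20. ~((p | ~q) -> ~r), 3   [~[]-rule on 5: fresh world 3, 0R3]
21. p | ~q, 3   [~->-rule on 20]
22. r, 3   [~->-rule on 20]
23. (p | ~q) -> ~r, 3   [[]-rule on 9 via 2R3]
24. ~q, 3   [|-rule on 21 (branches; this branch)]
25. ~(p | ~q), 3   [->-rule on 23 (branches; this branch)]
26. ~p, 3   [~|-rule on 25]
27. q, 3   [~|-rule on 25]
Accessibility: 0R0, 0R1, 0R2, 0R3, 1R0, 1R1, 1R2, 1R3, 2R0, 2R1, 2R2, 2R3, 3R0, 3R1, 3R2, 3R3
Branch closes: q and ~q both at 3.
Every branch closes (one shown): unsatisfiable in S5.
S4-tableau for the formula:
1. ~(<>[]((p | ~q) -> ~r) -> []((p | ~q) -> ~r)) & <>(p & ~q), 0
2. ~(<>[]((p | ~q) -> ~r) -> []((p | ~q) -> ~r)), 0   [&-rule on 1]
3. <>(p & ~q), 0   [&-rule on 1]
4. <>[]((p | ~q) -> ~r), 0   [~->-rule on 2]
5. ~[]((p | ~q) -> ~r), 0   [~->-rule on 2]
6. p & ~q, 1   [<>-rule on 3: fresh world 1, 0R1]
7. p, 1   [&-rule on 6]
8. ~q, 1   [&-rule on 6]
9. []((p | ~q) -> ~r), 2   [<>-rule on 4: fresh world 2, 0R2]
10. (p | ~q) -> ~r, 2   [[]-rule on 9 via 2R2]
11. ~r, 2   [->-rule on 10 (branches; this branch)]
12. ~((p | ~q) -> ~r), 3   [~[]-rule on 5: fresh world 3, 0R3]
13. p | ~q, 3   [~->-rule on 12]
14. r, 3   [~->-rule on 12]
15. ~q, 3   [|-rule on 13 (branches; this branch)]
Accessibility: 0R0, 0R1, 0R2, 0R3, 1R1, 2R2, 3R3
Complete open branch: satisfiable in S4, hence also in K, T (this S4-model is also a K-model and a T-model).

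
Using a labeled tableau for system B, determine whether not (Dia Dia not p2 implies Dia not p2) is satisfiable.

1. not (Dia Dia not p2 implies Dia not p2), 0
2. Dia Dia not p2, 0   [neg-implies-rule on 1]
3. not Dia not p2, 0   [neg-implies-rule on 1]
4. p2, 0   [neg-Dia-rule on 3 via 0R0]
5. Dia not p2, 1   [Dia-rule on 2: fresh world 1, 0R1]
6. p2, 1   [neg-Dia-rule on 3 via 0R1]
7. not p2, 2   [Dia-rule on 5: fresh world 2, 1R2]
Accessibility: 0R0, 0R1, 1R0, 1R1, 1R2, 2R1, 2R2

Yes, satisfiable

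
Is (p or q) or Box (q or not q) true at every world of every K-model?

Tableau for the negation not ((p or q) or Box (q or not q)):
1. not ((p or q) or Box (q or not q)), 0
2. not (p or q), 0
3. not Box (q or not q), 0
4. not p, 0
5. not q, 0
6. not (q or not q), 1
7. not q, 1
8. q, 1
Accessibility: 0R1
Branch closes: q and not q both at 1.
Every branch of the negation's tableau closes; the branch above is one of them.

Yes, valid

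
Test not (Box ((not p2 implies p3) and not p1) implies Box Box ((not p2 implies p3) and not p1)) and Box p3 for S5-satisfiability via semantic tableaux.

Unsatisfiable (every branch closes)

1. not (Box ((not p2 implies p3) and not p1) implies Box Box ((not p2 implies p3) and not p1)) and Box p3, 0
2. not (Box ((not p2 implies p3) and not p1) implies Box Box ((not p2 implies p3) and not p1)), 0   [and-rule on 1]
3. Box p3, 0   [and-rule on 1]
4. Box ((not p2 implies p3) and not p1), 0   [neg-implies-rule on 2]
5. not Box Box ((not p2 implies p3) and not p1), 0   [neg-implies-rule on 2]
6. p3, 0   [Box-rule on 3 via 0R0]
7. (not p2 implies p3) and not p1, 0   [Box-rule on 4 via 0R0]
8. not p2 implies p3, 0   [and-rule on 7]
9. not p1, 0   [and-rule on 7]
10. not Box ((not p2 implies p3) and not p1), 1   [neg-Box-rule on 5: fresh world 1, 0R1]
11. p3, 1   [Box-rule on 3 via 0R1]
12. (not p2 implies p3) and not p1, 1   [Box-rule on 4 via 0R1]
13. not p2 implies p3, 1   [and-rule on 12]
14. not p1, 1   [and-rule on 12]
15. not ((not p2 implies p3) and not p1), 2   [neg-Box-rule on 10: fresh world 2, 1R2]
16. p3, 2   [Box-rule on 3 via 0R2]
17. (not p2 implies p3) and not p1, 2   [Box-rule on 4 via 0R2]
18. not p2 implies p3, 2   [and-rule on 17]
19. not p1, 2   [and-rule on 17]
20. not (not p2 implies p3), 2   [neg-and-rule on 15 (branches; this branch)]
21. not p2, 2   [neg-implies-rule on 20]
22. not p3, 2   [neg-implies-rule on 20]
Accessibility: 0R0, 0R1, 0R2, 1R0, 1R1, 1R2, 2R0, 2R1, 2R2
Branch closes: p3 and not p3 both at 2.
Every branch closes; the branch above is one of them.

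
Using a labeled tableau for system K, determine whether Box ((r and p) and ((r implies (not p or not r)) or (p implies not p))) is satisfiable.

Yes, satisfiable

1. Box ((r and p) and ((r implies (not p or not r)) or (p implies not p))), u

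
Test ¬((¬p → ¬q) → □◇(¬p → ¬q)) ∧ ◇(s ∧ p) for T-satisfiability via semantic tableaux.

1. ¬((¬p → ¬q) → □◇(¬p → ¬q)) ∧ ◇(s ∧ p), w0
2. ¬((¬p → ¬q) → □◇(¬p → ¬q)), w0   [∧-rule on 1]
3. ◇(s ∧ p), w0   [∧-rule on 1]
4. ¬p → ¬q, w0   [¬→-rule on 2]
5. ¬□◇(¬p → ¬q), w0   [¬→-rule on 2]
6. ¬q, w0   [→-rule on 4 (branches; this branch)]
7. s ∧ p, w1   [◇-rule on 3: fresh world w1, w0Rw1]
8. s, w1   [∧-rule on 7]
9. p, w1   [∧-rule on 7]
10. ¬◇(¬p → ¬q), w2   [¬□-rule on 5: fresh world w2, w0Rw2]
11. ¬(¬p → ¬q), w2   [¬◇-rule on 10 via w2Rw2]
12. ¬p, w2   [¬→-rule on 11]
13. q, w2   [¬→-rule on 11]
Accessibility: w0Rw0, w0Rw1, w0Rw2, w1Rw1, w2Rw2

Satisfiable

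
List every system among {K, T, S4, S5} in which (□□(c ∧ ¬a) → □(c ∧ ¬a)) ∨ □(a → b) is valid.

K-tableau for the negation ¬((□□(c ∧ ¬a) → □(c ∧ ¬a)) ∨ □(a → b)):
1. ¬((□□(c ∧ ¬a) → □(c ∧ ¬a)) ∨ □(a → b)), u
2. ¬(□□(c ∧ ¬a) → □(c ∧ ¬a)), u
3. ¬□(a → b), u
4. □□(c ∧ ¬a), u
5. ¬□(c ∧ ¬a), u
6. ¬(a → b), v
7. a, v
8. ¬b, v
9. □(c ∧ ¬a), v
10. ¬(c ∧ ¬a), w
11. □(c ∧ ¬a), w
12. a, w
Accessibility: uRv, uRw
Complete open branch: countermodel on a K-frame, so not valid in K.
T-tableau for the negation ¬((□□(c ∧ ¬a) → □(c ∧ ¬a)) ∨ □(a → b)):
1. ¬((□□(c ∧ ¬a) → □(c ∧ ¬a)) ∨ □(a → b)), u
2. ¬(□□(c ∧ ¬a) → □(c ∧ ¬a)), u
3. ¬□(a → b), u
4. □□(c ∧ ¬a), u
5. ¬□(c ∧ ¬a), u
6. □(c ∧ ¬a), u
7. c ∧ ¬a, u
8. c, u
9. ¬a, u
10. ¬(a → b), v
11. a, v
12. ¬b, v
13. □(c ∧ ¬a), v
14. c ∧ ¬a, v
15. c, v
16. ¬a, v
Accessibility: uRu, uRv, vRv
Branch closes: a and ¬a both at v.
Every branch closes (one shown): valid in T, hence also in S4, S5 (every theorem of T is a theorem of S4 and S5).

T, S4, S5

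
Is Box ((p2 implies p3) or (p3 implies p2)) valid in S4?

Valid in S4

Tableau for the negation not Box ((p2 implies p3) or (p3 implies p2)):
1. not Box ((p2 implies p3) or (p3 implies p2)), w0
2. not ((p2 implies p3) or (p3 implies p2)), w1
3. not (p2 implies p3), w1
4. not (p3 implies p2), w1
5. p2, w1
6. not p3, w1
7. p3, w1
8. not p2, w1
Accessibility: w0Rw0, w0Rw1, w1Rw1
Branch closes: p3 and not p3 both at w1.
All branches of the negation close; one closing branch shown above.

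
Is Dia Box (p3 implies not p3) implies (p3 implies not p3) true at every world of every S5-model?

Tableau for the negation not (Dia Box (p3 implies not p3) implies (p3 implies not p3)):
1. not (Dia Box (p3 implies not p3) implies (p3 implies not p3)), u
2. Dia Box (p3 implies not p3), u
3. not (p3 implies not p3), u
4. p3, u
5. Box (p3 implies not p3), v
6. p3 implies not p3, u
7. p3 implies not p3, v
8. not p3, u
Accessibility: uRu, uRv, vRu, vRv
Branch closes: p3 and not p3 both at u.
All branches of the negation close; one closing branch shown above.

Yes, valid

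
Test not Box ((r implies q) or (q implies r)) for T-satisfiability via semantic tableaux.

No, unsatisfiable

1. not Box ((r implies q) or (q implies r)), 0
2. not ((r implies q) or (q implies r)), 1
3. not (r implies q), 1
4. not (q implies r), 1
5. r, 1
6. not q, 1
7. q, 1
8. not r, 1
Accessibility: 0R0, 0R1, 1R1
Branch closes: q and not q both at 1.
(One branch shown.) All branches close.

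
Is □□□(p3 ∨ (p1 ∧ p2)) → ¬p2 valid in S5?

Invalid (countermodel exists)

Tableau for the negation ¬(□□□(p3 ∨ (p1 ∧ p2)) → ¬p2):
1. ¬(□□□(p3 ∨ (p1 ∧ p2)) → ¬p2), w0
2. □□□(p3 ∨ (p1 ∧ p2)), w0   [¬→-rule on 1]
3. p2, w0   [¬→-rule on 1]
4. □□(p3 ∨ (p1 ∧ p2)), w0   [□-rule on 2 via w0Rw0]
5. □(p3 ∨ (p1 ∧ p2)), w0   [□-rule on 4 via w0Rw0]
6. p3 ∨ (p1 ∧ p2), w0   [□-rule on 5 via w0Rw0]
7. p1 ∧ p2, w0   [∨-rule on 6 (branches; this branch)]
8. p1, w0   [∧-rule on 7]
Accessibility: w0Rw0
The negation has an open branch (countermodel exists).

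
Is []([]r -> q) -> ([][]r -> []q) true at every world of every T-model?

Tableau for the negation ~([]([]r -> q) -> ([][]r -> []q)):
1. ~([]([]r -> q) -> ([][]r -> []q)), 0
2. []([]r -> q), 0   [~->-rule on 1]
3. ~([][]r -> []q), 0   [~->-rule on 1]
4. [][]r, 0   [~->-rule on 3]
5. ~[]q, 0   [~->-rule on 3]
6. []r -> q, 0   [[]-rule on 2 via 0R0]
7. []r, 0   [[]-rule on 4 via 0R0]
8. r, 0   [[]-rule on 7 via 0R0]
9. ~[]r, 0   [->-rule on 6 (branches; this branch)]
10. ~q, 1   [~[]-rule on 5: fresh world 1, 0R1]
11. []r -> q, 1   [[]-rule on 2 via 0R1]
12. []r, 1   [[]-rule on 4 via 0R1]
13. r, 1   [[]-rule on 7 via 0R1]
14. ~[]r, 1   [->-rule on 11 (branches; this branch)]
15. ~r, 2   [~[]-rule on 9: fresh world 2, 0R2]
16. []r -> q, 2   [[]-rule on 2 via 0R2]
17. []r, 2   [[]-rule on 4 via 0R2]
18. r, 2   [[]-rule on 7 via 0R2]
Accessibility: 0R0, 0R1, 0R2, 1R1, 2R2
Branch closes: r and ~r both at 2.
All branches of the negation close; one closing branch shown above.

Valid in T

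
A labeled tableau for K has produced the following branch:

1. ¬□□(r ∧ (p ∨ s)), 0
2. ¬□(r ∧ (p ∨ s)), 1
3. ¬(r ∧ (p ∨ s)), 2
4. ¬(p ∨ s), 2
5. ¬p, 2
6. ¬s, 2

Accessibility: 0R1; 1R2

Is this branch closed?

No world carries both an atom and its negation.

Open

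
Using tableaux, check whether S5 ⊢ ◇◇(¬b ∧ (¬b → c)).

Tableau for the negation ¬◇◇(¬b ∧ (¬b → c)):
1. ¬◇◇(¬b ∧ (¬b → c)), 0
2. ¬◇(¬b ∧ (¬b → c)), 0   [¬◇-rule on 1 via 0R0]
3. ¬(¬b ∧ (¬b → c)), 0   [¬◇-rule on 2 via 0R0]
4. ¬(¬b → c), 0   [¬∧-rule on 3 (branches; this branch)]
5. ¬b, 0   [¬→-rule on 4]
6. ¬c, 0   [¬→-rule on 4]
Accessibility: 0R0
The negation has an open branch (countermodel exists).

No, not valid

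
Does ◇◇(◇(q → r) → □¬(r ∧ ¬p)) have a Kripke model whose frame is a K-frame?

1. ◇◇(◇(q → r) → □¬(r ∧ ¬p)), 0
2. ◇(◇(q → r) → □¬(r ∧ ¬p)), 1
3. ◇(q → r) → □¬(r ∧ ¬p), 2
4. □¬(r ∧ ¬p), 2
Accessibility: 0R1, 1R2

Yes, satisfiable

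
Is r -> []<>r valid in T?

No, not valid

Tableau for the negation ~(r -> []<>r):
1. ~(r -> []<>r), u
2. r, u
3. ~[]<>r, u
4. ~<>r, v
5. ~r, v
Accessibility: uRu, uRv, vRv
The negation has an open branch (countermodel exists).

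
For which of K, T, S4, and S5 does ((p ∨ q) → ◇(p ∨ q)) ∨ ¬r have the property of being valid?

T, S4, S5

T-tableau for the negation ¬(((p ∨ q) → ◇(p ∨ q)) ∨ ¬r):
1. ¬(((p ∨ q) → ◇(p ∨ q)) ∨ ¬r), 0
2. ¬((p ∨ q) → ◇(p ∨ q)), 0
3. r, 0
4. p ∨ q, 0
5. ¬◇(p ∨ q), 0
6. ¬(p ∨ q), 0
7. ¬p, 0
8. ¬q, 0
9. q, 0
Accessibility: 0R0
Branch closes: q and ¬q both at 0.
Every branch closes (one shown): valid in T, hence also in S4, S5 (every theorem of T is a theorem of S4 and S5).
K-tableau for the negation ¬(((p ∨ q) → ◇(p ∨ q)) ∨ ¬r):
1. ¬(((p ∨ q) → ◇(p ∨ q)) ∨ ¬r), 0
2. ¬((p ∨ q) → ◇(p ∨ q)), 0
3. r, 0
4. p ∨ q, 0
5. ¬◇(p ∨ q), 0
6. q, 0
Complete open branch: countermodel on a K-frame, so not valid in K.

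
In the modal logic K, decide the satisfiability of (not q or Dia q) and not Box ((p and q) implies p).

1. (not q or Dia q) and not Box ((p and q) implies p), 0
2. not q or Dia q, 0   [and-rule on 1]
3. not Box ((p and q) implies p), 0   [and-rule on 1]
4. Dia q, 0   [or-rule on 2 (branches; this branch)]
5. not ((p and q) implies p), 1   [neg-Box-rule on 3: fresh world 1, 0R1]
6. p and q, 1   [neg-implies-rule on 5]
7. not p, 1   [neg-implies-rule on 5]
8. p, 1   [and-rule on 6]
9. q, 1   [and-rule on 6]
Accessibility: 0R1
Branch closes: p and not p both at 1.
All branches of the tableau close; one closing branch shown above.

Unsatisfiable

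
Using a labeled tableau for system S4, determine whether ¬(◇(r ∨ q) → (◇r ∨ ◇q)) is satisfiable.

No, unsatisfiable

1. ¬(◇(r ∨ q) → (◇r ∨ ◇q)), 0
2. ◇(r ∨ q), 0   [¬→-rule on 1]
3. ¬(◇r ∨ ◇q), 0   [¬→-rule on 1]
4. ¬◇r, 0   [¬∨-rule on 3]
5. ¬◇q, 0   [¬∨-rule on 3]
6. ¬r, 0   [¬◇-rule on 4 via 0R0]
7. ¬q, 0   [¬◇-rule on 5 via 0R0]
8. r ∨ q, 1   [◇-rule on 2: fresh world 1, 0R1]
9. ¬r, 1   [¬◇-rule on 4 via 0R1]
10. ¬q, 1   [¬◇-rule on 5 via 0R1]
11. q, 1   [∨-rule on 8 (branches; this branch)]
Accessibility: 0R0, 0R1, 1R1
Branch closes: q and ¬q both at 1.
Every branch closes; the branch above is one of them.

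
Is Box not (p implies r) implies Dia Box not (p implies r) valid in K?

Tableau for the negation not (Box not (p implies r) implies Dia Box not (p implies r)):
1. not (Box not (p implies r) implies Dia Box not (p implies r)), 0
2. Box not (p implies r), 0
3. not Dia Box not (p implies r), 0
The negation has an open branch (countermodel exists).

No, not valid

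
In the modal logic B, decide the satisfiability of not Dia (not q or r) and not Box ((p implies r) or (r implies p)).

1. not Dia (not q or r) and not Box ((p implies r) or (r implies p)), 0
2. not Dia (not q or r), 0
3. not Box ((p implies r) or (r implies p)), 0
4. not (not q or r), 0
5. q, 0
6. not r, 0
7. not ((p implies r) or (r implies p)), 1
8. not (p implies r), 1
9. not (r implies p), 1
10. p, 1
11. not r, 1
12. r, 1
13. not p, 1
Accessibility: 0R0, 0R1, 1R0, 1R1
Branch closes: r and not r both at 1.
(One branch shown.) All branches close.

Unsatisfiable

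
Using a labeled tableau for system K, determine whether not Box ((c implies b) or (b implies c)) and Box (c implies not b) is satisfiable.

1. not Box ((c implies b) or (b implies c)) and Box (c implies not b), u
2. not Box ((c implies b) or (b implies c)), u   [and-rule on 1]
3. Box (c implies not b), u   [and-rule on 1]
4. not ((c implies b) or (b implies c)), v   [neg-Box-rule on 2: fresh world v, uRv]
5. not (c implies b), v   [neg-or-rule on 4]
6. not (b implies c), v   [neg-or-rule on 4]
7. c, v   [neg-implies-rule on 5]
8. not b, v   [neg-implies-rule on 5]
9. b, v   [neg-implies-rule on 6]
10. not c, v   [neg-implies-rule on 6]
Accessibility: uRv
Branch closes: b and not b both at v.
All branches of the tableau close; one closing branch shown above.

Unsatisfiable (every branch closes)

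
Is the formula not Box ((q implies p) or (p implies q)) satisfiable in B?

1. not Box ((q implies p) or (p implies q)), u
2. not ((q implies p) or (p implies q)), v
3. not (q implies p), v
4. not (p implies q), v
5. q, v
6. not p, v
7. p, v
8. not q, v
Accessibility: uRu, uRv, vRu, vRv
Branch closes: p and not p both at v.
Every branch closes; the branch above is one of them.

No, unsatisfiable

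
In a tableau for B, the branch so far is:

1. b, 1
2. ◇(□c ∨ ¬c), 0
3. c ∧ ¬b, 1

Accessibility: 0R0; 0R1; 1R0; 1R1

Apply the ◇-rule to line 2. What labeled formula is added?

a fresh world 2 with 0R2, and □c ∨ ¬c at 2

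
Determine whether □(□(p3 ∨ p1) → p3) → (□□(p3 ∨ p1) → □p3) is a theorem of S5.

Yes, valid

Tableau for the negation ¬(□(□(p3 ∨ p1) → p3) → (□□(p3 ∨ p1) → □p3)):
1. ¬(□(□(p3 ∨ p1) → p3) → (□□(p3 ∨ p1) → □p3)), w0
2. □(□(p3 ∨ p1) → p3), w0
3. ¬(□□(p3 ∨ p1) → □p3), w0
4. □□(p3 ∨ p1), w0
5. ¬□p3, w0
6. □(p3 ∨ p1) → p3, w0
7. □(p3 ∨ p1), w0
8. p3 ∨ p1, w0
9. p3, w0
10. p1, w0
11. ¬p3, w1
12. □(p3 ∨ p1) → p3, w1
13. □(p3 ∨ p1), w1
14. p3 ∨ p1, w1
15. ¬□(p3 ∨ p1), w1
16. p1, w1
17. ¬(p3 ∨ p1), w2
18. ¬p3, w2
19. ¬p1, w2
20. □(p3 ∨ p1) → p3, w2
21. □(p3 ∨ p1), w2
22. p3 ∨ p1, w2
23. ¬□(p3 ∨ p1), w2
24. p1, w2
Accessibility: w0Rw0, w0Rw1, w0Rw2, w1Rw0, w1Rw1, w1Rw2, w2Rw0, w2Rw1, w2Rw2
Branch closes: p1 and ¬p1 both at w2.
All branches of the negation close; one closing branch shown above.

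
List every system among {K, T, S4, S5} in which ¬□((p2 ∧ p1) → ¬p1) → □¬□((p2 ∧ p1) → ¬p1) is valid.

S4-tableau for the negation ¬(¬□((p2 ∧ p1) → ¬p1) → □¬□((p2 ∧ p1) → ¬p1)):
1. ¬(¬□((p2 ∧ p1) → ¬p1) → □¬□((p2 ∧ p1) → ¬p1)), u
2. ¬□((p2 ∧ p1) → ¬p1), u   [¬→-rule on 1]
3. ¬□¬□((p2 ∧ p1) → ¬p1), u   [¬→-rule on 1]
4. ¬((p2 ∧ p1) → ¬p1), v   [¬□-rule on 2: fresh world v, uRv]
5. p2 ∧ p1, v   [¬→-rule on 4]
6. p1, v   [¬→-rule on 4]
7. p2, v   [∧-rule on 5]
8. □((p2 ∧ p1) → ¬p1), w   [¬□-rule on 3: fresh world w, uRw]
9. (p2 ∧ p1) → ¬p1, w   [□-rule on 8 via wRw]
10. ¬p1, w   [→-rule on 9 (branches; this branch)]
Accessibility: uRu, uRv, uRw, vRv, wRw
Complete open branch: countermodel on an S4-frame, so not valid in S4, nor in K, T (the same frame is also a K-frame and a T-frame).
S5-tableau for the negation ¬(¬□((p2 ∧ p1) → ¬p1) → □¬□((p2 ∧ p1) → ¬p1)):
1. ¬(¬□((p2 ∧ p1) → ¬p1) → □¬□((p2 ∧ p1) → ¬p1)), u
2. ¬□((p2 ∧ p1) → ¬p1), u   [¬→-rule on 1]
3. ¬□¬□((p2 ∧ p1) → ¬p1), u   [¬→-rule on 1]
4. ¬((p2 ∧ p1) → ¬p1), v   [¬□-rule on 2: fresh world v, uRv]
5. p2 ∧ p1, v   [¬→-rule on 4]
6. p1, v   [¬→-rule on 4]
7. p2, v   [∧-rule on 5]
8. □((p2 ∧ p1) → ¬p1), w   [¬□-rule on 3: fresh world w, uRw]
9. (p2 ∧ p1) → ¬p1, u   [□-rule on 8 via wRu]
10. (p2 ∧ p1) → ¬p1, v   [□-rule on 8 via wRv]
11. (p2 ∧ p1) → ¬p1, w   [□-rule on 8 via wRw]
12. ¬(p2 ∧ p1), u   [→-rule on 9 (branches; this branch)]
13. ¬(p2 ∧ p1), v   [→-rule on 10 (branches; this branch)]
14. ¬p1, w   [→-rule on 11 (branches; this branch)]
15. ¬p1, u   [¬∧-rule on 12 (branches; this branch)]
16. ¬p1, v   [¬∧-rule on 13 (branches; this branch)]
Accessibility: uRu, uRv, uRw, vRu, vRv, vRw, wRu, wRv, wRw
Branch closes: p1 and ¬p1 both at v.
Every branch closes (one shown): valid in S5.

S5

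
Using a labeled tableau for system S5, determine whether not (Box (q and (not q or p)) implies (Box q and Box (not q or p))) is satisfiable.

No, unsatisfiable

1. not (Box (q and (not q or p)) implies (Box q and Box (not q or p))), u
2. Box (q and (not q or p)), u
3. not (Box q and Box (not q or p)), u
4. q and (not q or p), u
5. q, u
6. not q or p, u
7. not Box (not q or p), u
8. p, u
9. not (not q or p), v
10. q, v
11. not p, v
12. q and (not q or p), v
13. not q or p, v
14. p, v
Accessibility: uRu, uRv, vRu, vRv
Branch closes: p and not p both at v.
All branches of the tableau close; one closing branch shown above.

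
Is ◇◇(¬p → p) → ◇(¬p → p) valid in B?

Tableau for the negation ¬(◇◇(¬p → p) → ◇(¬p → p)):
1. ¬(◇◇(¬p → p) → ◇(¬p → p)), w0
2. ◇◇(¬p → p), w0
3. ¬◇(¬p → p), w0
4. ¬(¬p → p), w0
5. ¬p, w0
6. ◇(¬p → p), w1
7. ¬(¬p → p), w1
8. ¬p, w1
9. ¬p → p, w2
10. p, w2
Accessibility: w0Rw0, w0Rw1, w1Rw0, w1Rw1, w1Rw2, w2Rw1, w2Rw2
The negation has an open branch (countermodel exists).

No, not valid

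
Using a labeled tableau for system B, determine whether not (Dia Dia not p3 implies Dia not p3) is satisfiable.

1. not (Dia Dia not p3 implies Dia not p3), u
2. Dia Dia not p3, u   [neg-implies-rule on 1]
3. not Dia not p3, u   [neg-implies-rule on 1]
4. p3, u   [neg-Dia-rule on 3 via uRu]
5. Dia not p3, v   [Dia-rule on 2: fresh world v, uRv]
6. p3, v   [neg-Dia-rule on 3 via uRv]
7. not p3, w   [Dia-rule on 5: fresh world w, vRw]
Accessibility: uRu, uRv, vRu, vRv, vRw, wRv, wRw

Satisfiable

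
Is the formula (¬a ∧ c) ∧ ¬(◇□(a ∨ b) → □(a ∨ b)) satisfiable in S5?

Unsatisfiable (every branch closes)

1. (¬a ∧ c) ∧ ¬(◇□(a ∨ b) → □(a ∨ b)), u
2. ¬a ∧ c, u   [∧-rule on 1]
3. ¬(◇□(a ∨ b) → □(a ∨ b)), u   [∧-rule on 1]
4. ¬a, u   [∧-rule on 2]
5. c, u   [∧-rule on 2]
6. ◇□(a ∨ b), u   [¬→-rule on 3]
7. ¬□(a ∨ b), u   [¬→-rule on 3]
8. □(a ∨ b), v   [◇-rule on 6: fresh world v, uRv]
9. a ∨ b, u   [□-rule on 8 via vRu]
10. a ∨ b, v   [□-rule on 8 via vRv]
11. b, u   [∨-rule on 9 (branches; this branch)]
12. b, v   [∨-rule on 10 (branches; this branch)]
13. ¬(a ∨ b), w   [¬□-rule on 7: fresh world w, uRw]
14. ¬a, w   [¬∨-rule on 13]
15. ¬b, w   [¬∨-rule on 13]
16. a ∨ b, w   [□-rule on 8 via vRw]
17. b, w   [∨-rule on 16 (branches; this branch)]
Accessibility: uRu, uRv, uRw, vRu, vRv, vRw, wRu, wRv, wRw
Branch closes: b and ¬b both at w.
Every branch closes; the branch above is one of them.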